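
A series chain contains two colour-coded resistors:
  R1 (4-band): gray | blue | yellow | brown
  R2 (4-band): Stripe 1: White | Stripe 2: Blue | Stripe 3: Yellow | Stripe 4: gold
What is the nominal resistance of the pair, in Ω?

1820000 Ω

R1: grey, blue → 86; yellow ×10^4 → 860000 Ω.
R2: white, blue → 96; yellow ×10^4 → 960000 Ω.
Series: 860000 + 960000 = 1820000 Ω.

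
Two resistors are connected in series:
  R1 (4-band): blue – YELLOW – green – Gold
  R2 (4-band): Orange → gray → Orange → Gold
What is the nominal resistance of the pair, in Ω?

6438000 Ω

R1: blue, yellow → 64; green ×10^5 → 6400000 Ω.
R2: orange, grey → 38; orange ×10^3 → 38000 Ω.
Series: 6400000 + 38000 = 6438000 Ω.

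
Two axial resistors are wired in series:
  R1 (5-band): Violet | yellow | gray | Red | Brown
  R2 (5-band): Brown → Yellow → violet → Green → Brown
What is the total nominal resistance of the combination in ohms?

R1: violet, yellow, grey → 748; red ×10^2 → 74800 Ω.
R2: brown, yellow, violet → 147; green ×10^5 → 14700000 Ω.
Series: 74800 + 14700000 = 14774800 Ω.

14774800 Ω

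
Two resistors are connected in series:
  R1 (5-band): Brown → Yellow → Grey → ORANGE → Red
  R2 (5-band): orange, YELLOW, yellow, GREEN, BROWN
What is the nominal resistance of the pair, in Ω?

34548000 Ω

R1: brown, yellow, grey → 148; orange ×10^3 → 148000 Ω.
R2: orange, yellow, yellow → 344; green ×10^5 → 34400000 Ω.
Series: 148000 + 34400000 = 34548000 Ω.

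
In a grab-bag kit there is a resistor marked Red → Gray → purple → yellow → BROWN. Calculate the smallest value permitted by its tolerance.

2841300 Ω

Red → 2 (first significant figure)
Grey → 8 (second significant figure)
Violet → 7 (third significant figure)
Yellow → ×10^4 multiplier
Brown → ±1% tolerance
287 × 10000 = 2870000 Ω
Smallest = 2870000 × (1 − 1/100) = 2841300 Ω.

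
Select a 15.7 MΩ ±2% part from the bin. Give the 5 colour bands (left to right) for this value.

brown, green, violet, green, red

15700000 Ω = 157 × 10^5.
1 → brown
5 → green
7 → violet
Multiplier 10^5 → green.
±2% tolerance → red.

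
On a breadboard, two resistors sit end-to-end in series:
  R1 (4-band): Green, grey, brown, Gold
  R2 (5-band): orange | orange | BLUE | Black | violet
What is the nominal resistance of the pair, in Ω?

R1: green, grey → 58; brown ×10 → 580 Ω.
R2: orange, orange, blue → 336; black ×1 → 336 Ω.
Series: 580 + 336 = 916 Ω.

916 Ω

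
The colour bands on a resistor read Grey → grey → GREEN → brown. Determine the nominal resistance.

8800000 Ω

Grey → 8 (first significant figure)
Grey → 8 (second significant figure)
Green → ×10^5 multiplier
88 × 100000 = 8800000 Ω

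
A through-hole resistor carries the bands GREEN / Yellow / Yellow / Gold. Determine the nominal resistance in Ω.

Green → 5 (first significant figure)
Yellow → 4 (second significant figure)
Yellow → ×10^4 multiplier
54 × 10000 = 540000 Ω

540000 Ω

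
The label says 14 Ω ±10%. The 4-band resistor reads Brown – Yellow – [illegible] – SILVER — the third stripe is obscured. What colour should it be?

14 Ω = 14 × 10^0.
The third band is the multiplier, 10^0, which is black.

black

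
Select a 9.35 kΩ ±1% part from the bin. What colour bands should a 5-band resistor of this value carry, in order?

9350 Ω = 935 × 10^1.
9 → white
3 → orange
5 → green
Multiplier 10^1 → brown.
±1% tolerance → brown.

white, orange, green, brown, brown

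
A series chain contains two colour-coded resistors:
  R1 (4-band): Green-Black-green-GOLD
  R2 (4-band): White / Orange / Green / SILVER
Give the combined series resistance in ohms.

14300000 Ω

R1: green, black → 50; green ×10^5 → 5000000 Ω.
R2: white, orange → 93; green ×10^5 → 9300000 Ω.
Series: 5000000 + 9300000 = 14300000 Ω.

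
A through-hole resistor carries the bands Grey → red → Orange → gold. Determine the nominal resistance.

Grey → 8 (first significant figure)
Red → 2 (second significant figure)
Orange → ×10^3 multiplier
82 × 1000 = 82000 Ω

82000 Ω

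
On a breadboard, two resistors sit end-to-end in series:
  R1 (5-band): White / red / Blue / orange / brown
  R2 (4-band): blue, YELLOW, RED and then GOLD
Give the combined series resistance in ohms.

932400 Ω

R1: white, red, blue → 926; orange ×10^3 → 926000 Ω.
R2: blue, yellow → 64; red ×10^2 → 6400 Ω.
Series: 926000 + 6400 = 932400 Ω.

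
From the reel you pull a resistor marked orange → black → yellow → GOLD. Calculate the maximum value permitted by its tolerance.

315000 Ω

Orange → 3 (first significant figure)
Black → 0 (second significant figure)
Yellow → ×10^4 multiplier
Gold → ±5% tolerance
30 × 10000 = 300000 Ω
Maximum = 300000 × (1 + 5/100) = 315000 Ω.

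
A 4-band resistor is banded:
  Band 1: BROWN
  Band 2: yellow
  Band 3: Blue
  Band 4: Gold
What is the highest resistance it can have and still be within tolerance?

Brown → 1 (first significant figure)
Yellow → 4 (second significant figure)
Blue → ×10^6 multiplier
Gold → ±5% tolerance
14 × 1000000 = 14000000 Ω
Highest = 14000000 × (1 + 5/100) = 14700000 Ω.

14700000 Ω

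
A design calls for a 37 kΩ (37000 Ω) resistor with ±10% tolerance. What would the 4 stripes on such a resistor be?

37000 Ω = 37 × 10^3.
3 → orange
7 → violet
Multiplier 10^3 → orange.
±10% tolerance → silver.

orange, violet, orange, silver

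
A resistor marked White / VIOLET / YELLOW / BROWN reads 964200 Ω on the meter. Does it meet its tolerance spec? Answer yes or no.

White → 9 (first significant figure)
Violet → 7 (second significant figure)
Yellow → ×10^4 multiplier
Brown → ±1% tolerance
97 × 10000 = 970000 Ω
Allowed range: 960300 Ω to 979700 Ω.
964200 Ω lies inside that range.

yes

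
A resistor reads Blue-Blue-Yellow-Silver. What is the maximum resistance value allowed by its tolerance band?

726000 Ω

Blue → 6 (first significant figure)
Blue → 6 (second significant figure)
Yellow → ×10^4 multiplier
Silver → ±10% tolerance
66 × 10000 = 660000 Ω
Maximum = 660000 × (1 + 10/100) = 726000 Ω.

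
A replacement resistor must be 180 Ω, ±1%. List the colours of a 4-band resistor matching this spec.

brown, grey, brown, brown

180 Ω = 18 × 10^1.
1 → brown
8 → grey
Multiplier 10^1 → brown.
±1% tolerance → brown.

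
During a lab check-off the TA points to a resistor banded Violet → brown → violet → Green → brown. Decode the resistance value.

Violet → 7 (first significant figure)
Brown → 1 (second significant figure)
Violet → 7 (third significant figure)
Green → ×10^5 multiplier
717 × 100000 = 71700000 Ω

71700000 Ω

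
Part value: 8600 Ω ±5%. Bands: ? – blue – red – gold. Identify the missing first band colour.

grey

8600 Ω = 86 × 10^2.
The first band gives digit 8 of the significand, and 8 is grey.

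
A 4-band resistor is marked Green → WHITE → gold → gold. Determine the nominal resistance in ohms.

Green → 5 (first significant figure)
White → 9 (second significant figure)
Gold → ×0.1 multiplier
59 × 0.1 = 5.9 Ω

5.9 Ω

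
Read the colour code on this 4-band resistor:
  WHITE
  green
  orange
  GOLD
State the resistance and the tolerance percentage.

95000 Ω ±5%

White → 9 (first significant figure)
Green → 5 (second significant figure)
Orange → ×10^3 multiplier
Gold → ±5% tolerance
95 × 1000 = 95000 Ω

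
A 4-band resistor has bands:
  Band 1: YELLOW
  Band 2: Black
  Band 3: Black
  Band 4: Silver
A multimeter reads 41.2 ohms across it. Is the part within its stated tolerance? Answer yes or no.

Yellow → 4 (first significant figure)
Black → 0 (second significant figure)
Black → ×1 multiplier
Silver → ±10% tolerance
40 × 1 = 40 Ω
Allowed range: 36 Ω to 44 Ω.
41.2 ohms lies inside that range.

yes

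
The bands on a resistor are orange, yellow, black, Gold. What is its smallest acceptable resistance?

Orange → 3 (first significant figure)
Yellow → 4 (second significant figure)
Black → ×1 multiplier
Gold → ±5% tolerance
34 × 1 = 34 Ω
Smallest = 34 × (1 − 5/100) = 32.3 Ω.

32.3 Ω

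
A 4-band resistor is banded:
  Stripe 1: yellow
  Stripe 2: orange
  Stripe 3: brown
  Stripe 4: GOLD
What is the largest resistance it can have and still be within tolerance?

Yellow → 4 (first significant figure)
Orange → 3 (second significant figure)
Brown → ×10 multiplier
Gold → ±5% tolerance
43 × 10 = 430 Ω
Largest = 430 × (1 + 5/100) = 451.5 Ω.

451.5 Ω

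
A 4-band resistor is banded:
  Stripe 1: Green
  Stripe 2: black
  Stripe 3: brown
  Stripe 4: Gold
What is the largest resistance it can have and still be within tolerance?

Green → 5 (first significant figure)
Black → 0 (second significant figure)
Brown → ×10 multiplier
Gold → ±5% tolerance
50 × 10 = 500 Ω
Largest = 500 × (1 + 5/100) = 525 Ω.

525 Ω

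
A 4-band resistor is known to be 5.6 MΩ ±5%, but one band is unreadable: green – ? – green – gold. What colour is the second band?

blue

5600000 Ω = 56 × 10^5.
The second band gives digit 6 of the significand, and 6 is blue.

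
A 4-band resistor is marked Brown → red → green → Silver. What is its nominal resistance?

Brown → 1 (first significant figure)
Red → 2 (second significant figure)
Green → ×10^5 multiplier
12 × 100000 = 1200000 Ω

1200000 Ω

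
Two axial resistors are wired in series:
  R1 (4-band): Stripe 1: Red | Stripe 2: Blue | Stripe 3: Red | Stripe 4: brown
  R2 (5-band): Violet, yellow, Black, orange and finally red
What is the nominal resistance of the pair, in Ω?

R1: red, blue → 26; red ×10^2 → 2600 Ω.
R2: violet, yellow, black → 740; orange ×10^3 → 740000 Ω.
Series: 2600 + 740000 = 742600 Ω.

742600 Ω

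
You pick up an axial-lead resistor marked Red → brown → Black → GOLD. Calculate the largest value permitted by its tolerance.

22.05 Ω

Red → 2 (first significant figure)
Brown → 1 (second significant figure)
Black → ×1 multiplier
Gold → ±5% tolerance
21 × 1 = 21 Ω
Largest = 21 × (1 + 5/100) = 22.05 Ω.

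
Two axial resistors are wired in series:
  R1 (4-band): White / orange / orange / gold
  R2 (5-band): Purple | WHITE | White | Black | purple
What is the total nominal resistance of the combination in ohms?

93799 Ω

R1: white, orange → 93; orange ×10^3 → 93000 Ω.
R2: violet, white, white → 799; black ×1 → 799 Ω.
Series: 93000 + 799 = 93799 Ω.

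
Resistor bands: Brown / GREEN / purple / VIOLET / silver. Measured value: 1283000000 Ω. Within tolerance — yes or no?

Brown → 1 (first significant figure)
Green → 5 (second significant figure)
Violet → 7 (third significant figure)
Violet → ×10^7 multiplier
Silver → ±10% tolerance
157 × 10000000 = 1570000000 Ω
Allowed range: 1413000000 Ω to 1727000000 Ω.
1283000000 Ω lies outside that range.

no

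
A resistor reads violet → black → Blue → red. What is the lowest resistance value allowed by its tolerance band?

68600000 Ω

Violet → 7 (first significant figure)
Black → 0 (second significant figure)
Blue → ×10^6 multiplier
Red → ±2% tolerance
70 × 1000000 = 70000000 Ω
Lowest = 70000000 × (1 − 2/100) = 68600000 Ω.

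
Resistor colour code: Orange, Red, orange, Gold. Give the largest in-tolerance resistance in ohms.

Orange → 3 (first significant figure)
Red → 2 (second significant figure)
Orange → ×10^3 multiplier
Gold → ±5% tolerance
32 × 1000 = 32000 Ω
Largest = 32000 × (1 + 5/100) = 33600 Ω.

33600 Ω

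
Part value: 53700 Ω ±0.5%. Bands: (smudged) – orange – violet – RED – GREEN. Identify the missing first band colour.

53700 Ω = 537 × 10^2.
The first band gives digit 5 of the significand, and 5 is green.

green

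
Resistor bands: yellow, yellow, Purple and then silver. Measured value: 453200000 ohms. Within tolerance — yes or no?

Yellow → 4 (first significant figure)
Yellow → 4 (second significant figure)
Violet → ×10^7 multiplier
Silver → ±10% tolerance
44 × 10000000 = 440000000 Ω
Allowed range: 396000000 Ω to 484000000 Ω.
453200000 ohms lies inside that range.

yes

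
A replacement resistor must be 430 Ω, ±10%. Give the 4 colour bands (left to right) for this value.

yellow, orange, brown, silver

430 Ω = 43 × 10^1.
4 → yellow
3 → orange
Multiplier 10^1 → brown.
±10% tolerance → silver.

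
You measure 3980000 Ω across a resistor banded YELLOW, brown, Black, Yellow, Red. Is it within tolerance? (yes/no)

no

Yellow → 4 (first significant figure)
Brown → 1 (second significant figure)
Black → 0 (third significant figure)
Yellow → ×10^4 multiplier
Red → ±2% tolerance
410 × 10000 = 4100000 Ω
Allowed range: 4018000 Ω to 4182000 Ω.
3980000 Ω lies outside that range.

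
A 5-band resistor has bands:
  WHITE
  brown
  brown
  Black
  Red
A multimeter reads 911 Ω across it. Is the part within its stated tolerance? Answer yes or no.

yes

White → 9 (first significant figure)
Brown → 1 (second significant figure)
Brown → 1 (third significant figure)
Black → ×1 multiplier
Red → ±2% tolerance
911 × 1 = 911 Ω
Allowed range: 892.78 Ω to 929.22 Ω.
911 Ω lies inside that range.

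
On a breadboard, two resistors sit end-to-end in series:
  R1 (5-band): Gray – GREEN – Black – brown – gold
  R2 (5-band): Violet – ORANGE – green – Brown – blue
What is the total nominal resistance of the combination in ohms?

R1: grey, green, black → 850; brown ×10 → 8500 Ω.
R2: violet, orange, green → 735; brown ×10 → 7350 Ω.
Series: 8500 + 7350 = 15850 Ω.

15850 Ω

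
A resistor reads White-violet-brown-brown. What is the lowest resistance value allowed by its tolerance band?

White → 9 (first significant figure)
Violet → 7 (second significant figure)
Brown → ×10 multiplier
Brown → ±1% tolerance
97 × 10 = 970 Ω
Lowest = 970 × (1 − 1/100) = 960.3 Ω.

960.3 Ω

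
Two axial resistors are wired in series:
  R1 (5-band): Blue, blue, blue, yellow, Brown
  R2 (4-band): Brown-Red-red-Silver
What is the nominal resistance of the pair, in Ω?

6661200 Ω

R1: blue, blue, blue → 666; yellow ×10^4 → 6660000 Ω.
R2: brown, red → 12; red ×10^2 → 1200 Ω.
Series: 6660000 + 1200 = 6661200 Ω.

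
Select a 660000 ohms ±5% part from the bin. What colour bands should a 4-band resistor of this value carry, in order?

blue, blue, yellow, gold

660000 Ω = 66 × 10^4.
6 → blue
6 → blue
Multiplier 10^4 → yellow.
±5% tolerance → gold.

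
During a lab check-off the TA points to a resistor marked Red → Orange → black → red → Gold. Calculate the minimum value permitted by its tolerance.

Red → 2 (first significant figure)
Orange → 3 (second significant figure)
Black → 0 (third significant figure)
Red → ×10^2 multiplier
Gold → ±5% tolerance
230 × 100 = 23000 Ω
Minimum = 23000 × (1 − 5/100) = 21850 Ω.

21850 Ω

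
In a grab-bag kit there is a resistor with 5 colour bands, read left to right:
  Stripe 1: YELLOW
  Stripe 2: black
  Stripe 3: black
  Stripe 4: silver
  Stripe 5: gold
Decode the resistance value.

Yellow → 4 (first significant figure)
Black → 0 (second significant figure)
Black → 0 (third significant figure)
Silver → ×0.01 multiplier
400 × 0.01 = 4 Ω

4 Ω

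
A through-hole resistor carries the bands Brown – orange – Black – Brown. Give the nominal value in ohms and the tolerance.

Brown → 1 (first significant figure)
Orange → 3 (second significant figure)
Black → ×1 multiplier
Brown → ±1% tolerance
13 × 1 = 13 Ω

13 Ω ±1%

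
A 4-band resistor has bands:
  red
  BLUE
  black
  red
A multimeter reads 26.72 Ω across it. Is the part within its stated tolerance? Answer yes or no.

Red → 2 (first significant figure)
Blue → 6 (second significant figure)
Black → ×1 multiplier
Red → ±2% tolerance
26 × 1 = 26 Ω
Allowed range: 25.48 Ω to 26.52 Ω.
26.72 Ω lies outside that range.

no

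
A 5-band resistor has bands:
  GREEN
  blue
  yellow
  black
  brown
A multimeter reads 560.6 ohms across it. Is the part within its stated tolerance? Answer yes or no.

yes

Green → 5 (first significant figure)
Blue → 6 (second significant figure)
Yellow → 4 (third significant figure)
Black → ×1 multiplier
Brown → ±1% tolerance
564 × 1 = 564 Ω
Allowed range: 558.36 Ω to 569.64 Ω.
560.6 ohms lies inside that range.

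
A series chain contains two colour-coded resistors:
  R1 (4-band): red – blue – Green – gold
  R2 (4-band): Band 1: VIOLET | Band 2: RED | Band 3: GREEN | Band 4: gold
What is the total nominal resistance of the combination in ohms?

R1: red, blue → 26; green ×10^5 → 2600000 Ω.
R2: violet, red → 72; green ×10^5 → 7200000 Ω.
Series: 2600000 + 7200000 = 9800000 Ω.

9800000 Ω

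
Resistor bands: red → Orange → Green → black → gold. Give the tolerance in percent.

±5%

The last band, gold, is the tolerance band.
Gold corresponds to ±5%.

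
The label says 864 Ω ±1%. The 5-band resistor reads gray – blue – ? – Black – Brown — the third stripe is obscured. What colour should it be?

yellow

864 Ω = 864 × 10^0.
The third band gives digit 4 of the significand, and 4 is yellow.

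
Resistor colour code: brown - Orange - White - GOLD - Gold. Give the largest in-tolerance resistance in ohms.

Brown → 1 (first significant figure)
Orange → 3 (second significant figure)
White → 9 (third significant figure)
Gold → ×0.1 multiplier
Gold → ±5% tolerance
139 × 0.1 = 13.9 Ω
Largest = 13.9 × (1 + 5/100) = 14.595 Ω.

14.595 Ω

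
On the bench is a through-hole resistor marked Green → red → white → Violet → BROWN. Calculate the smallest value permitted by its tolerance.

Green → 5 (first significant figure)
Red → 2 (second significant figure)
White → 9 (third significant figure)
Violet → ×10^7 multiplier
Brown → ±1% tolerance
529 × 10000000 = 5290000000 Ω
Smallest = 5290000000 × (1 − 1/100) = 5237100000 Ω.

5237100000 Ω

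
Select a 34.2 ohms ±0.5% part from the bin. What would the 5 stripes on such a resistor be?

orange, yellow, red, gold, green

34.2 Ω = 342 × 10^-1.
3 → orange
4 → yellow
2 → red
Multiplier 10^-1 → gold.
±0.5% tolerance → green.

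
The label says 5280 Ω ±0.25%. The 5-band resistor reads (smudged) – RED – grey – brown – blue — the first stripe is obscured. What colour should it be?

5280 Ω = 528 × 10^1.
The first band gives digit 5 of the significand, and 5 is green.

green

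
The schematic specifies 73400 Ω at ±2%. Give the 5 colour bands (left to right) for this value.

violet, orange, yellow, red, red

73400 Ω = 734 × 10^2.
7 → violet
3 → orange
4 → yellow
Multiplier 10^2 → red.
±2% tolerance → red.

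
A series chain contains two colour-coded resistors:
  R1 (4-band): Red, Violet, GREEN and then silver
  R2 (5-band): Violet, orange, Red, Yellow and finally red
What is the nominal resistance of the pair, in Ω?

R1: red, violet → 27; green ×10^5 → 2700000 Ω.
R2: violet, orange, red → 732; yellow ×10^4 → 7320000 Ω.
Series: 2700000 + 7320000 = 10020000 Ω.

10020000 Ω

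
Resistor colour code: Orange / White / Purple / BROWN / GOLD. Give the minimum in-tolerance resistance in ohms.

3771.5 Ω

Orange → 3 (first significant figure)
White → 9 (second significant figure)
Violet → 7 (third significant figure)
Brown → ×10 multiplier
Gold → ±5% tolerance
397 × 10 = 3970 Ω
Minimum = 3970 × (1 − 5/100) = 3771.5 Ω.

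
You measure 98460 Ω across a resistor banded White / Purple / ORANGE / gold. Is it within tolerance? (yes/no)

White → 9 (first significant figure)
Violet → 7 (second significant figure)
Orange → ×10^3 multiplier
Gold → ±5% tolerance
97 × 1000 = 97000 Ω
Allowed range: 92150 Ω to 101850 Ω.
98460 Ω lies inside that range.

yes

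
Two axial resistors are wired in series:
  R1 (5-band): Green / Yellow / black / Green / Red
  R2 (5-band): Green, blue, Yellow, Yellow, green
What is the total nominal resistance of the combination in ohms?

R1: green, yellow, black → 540; green ×10^5 → 54000000 Ω.
R2: green, blue, yellow → 564; yellow ×10^4 → 5640000 Ω.
Series: 54000000 + 5640000 = 59640000 Ω.

59640000 Ω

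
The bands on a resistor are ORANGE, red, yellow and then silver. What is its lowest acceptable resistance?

Orange → 3 (first significant figure)
Red → 2 (second significant figure)
Yellow → ×10^4 multiplier
Silver → ±10% tolerance
32 × 10000 = 320000 Ω
Lowest = 320000 × (1 − 10/100) = 288000 Ω.

288000 Ω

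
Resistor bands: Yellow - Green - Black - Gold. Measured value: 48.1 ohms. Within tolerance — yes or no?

no

Yellow → 4 (first significant figure)
Green → 5 (second significant figure)
Black → ×1 multiplier
Gold → ±5% tolerance
45 × 1 = 45 Ω
Allowed range: 42.75 Ω to 47.25 Ω.
48.1 ohms lies outside that range.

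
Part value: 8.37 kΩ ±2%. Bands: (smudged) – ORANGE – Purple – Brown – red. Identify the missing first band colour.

8370 Ω = 837 × 10^1.
The first band gives digit 8 of the significand, and 8 is grey.

grey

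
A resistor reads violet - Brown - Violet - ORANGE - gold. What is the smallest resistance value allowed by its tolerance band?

Violet → 7 (first significant figure)
Brown → 1 (second significant figure)
Violet → 7 (third significant figure)
Orange → ×10^3 multiplier
Gold → ±5% tolerance
717 × 1000 = 717000 Ω
Smallest = 717000 × (1 − 5/100) = 681150 Ω.

681150 Ω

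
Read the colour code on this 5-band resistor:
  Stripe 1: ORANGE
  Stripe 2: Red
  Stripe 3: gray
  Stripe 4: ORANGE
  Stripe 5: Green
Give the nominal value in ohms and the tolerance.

328000 Ω ±0.5%

Orange → 3 (first significant figure)
Red → 2 (second significant figure)
Grey → 8 (third significant figure)
Orange → ×10^3 multiplier
Green → ±0.5% tolerance
328 × 1000 = 328000 Ω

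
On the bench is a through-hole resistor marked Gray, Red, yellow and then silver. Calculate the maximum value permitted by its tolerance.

902000 Ω

Grey → 8 (first significant figure)
Red → 2 (second significant figure)
Yellow → ×10^4 multiplier
Silver → ±10% tolerance
82 × 10000 = 820000 Ω
Maximum = 820000 × (1 + 10/100) = 902000 Ω.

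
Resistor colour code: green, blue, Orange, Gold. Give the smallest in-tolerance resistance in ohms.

Green → 5 (first significant figure)
Blue → 6 (second significant figure)
Orange → ×10^3 multiplier
Gold → ±5% tolerance
56 × 1000 = 56000 Ω
Smallest = 56000 × (1 − 5/100) = 53200 Ω.

53200 Ω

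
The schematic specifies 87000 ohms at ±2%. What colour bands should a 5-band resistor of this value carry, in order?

grey, violet, black, red, red

87000 Ω = 870 × 10^2.
8 → grey
7 → violet
0 → black
Multiplier 10^2 → red.
±2% tolerance → red.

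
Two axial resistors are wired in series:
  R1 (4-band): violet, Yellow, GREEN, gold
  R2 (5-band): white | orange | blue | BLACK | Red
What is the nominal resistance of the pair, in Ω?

R1: violet, yellow → 74; green ×10^5 → 7400000 Ω.
R2: white, orange, blue → 936; black ×1 → 936 Ω.
Series: 7400000 + 936 = 7400936 Ω.

7400936 Ω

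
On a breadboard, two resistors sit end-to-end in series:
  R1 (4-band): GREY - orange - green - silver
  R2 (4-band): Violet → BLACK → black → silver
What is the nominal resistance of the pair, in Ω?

R1: grey, orange → 83; green ×10^5 → 8300000 Ω.
R2: violet, black → 70; black ×1 → 70 Ω.
Series: 8300000 + 70 = 8300070 Ω.

8300070 Ω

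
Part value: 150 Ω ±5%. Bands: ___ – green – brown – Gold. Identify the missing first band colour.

150 Ω = 15 × 10^1.
The first band gives digit 1 of the significand, and 1 is brown.

brown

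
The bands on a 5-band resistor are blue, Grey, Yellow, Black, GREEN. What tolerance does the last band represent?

±0.5%

The last band, green, is the tolerance band.
Green corresponds to ±0.5%.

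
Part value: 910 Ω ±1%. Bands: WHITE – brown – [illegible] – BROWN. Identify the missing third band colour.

brown

910 Ω = 91 × 10^1.
The third band is the multiplier, 10^1, which is brown.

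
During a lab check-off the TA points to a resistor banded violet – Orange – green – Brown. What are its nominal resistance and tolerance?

Violet → 7 (first significant figure)
Orange → 3 (second significant figure)
Green → ×10^5 multiplier
Brown → ±1% tolerance
73 × 100000 = 7300000 Ω

7300000 Ω ±1%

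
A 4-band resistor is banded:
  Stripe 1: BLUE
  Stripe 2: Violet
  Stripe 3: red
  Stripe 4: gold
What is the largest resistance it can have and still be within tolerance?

7035 Ω

Blue → 6 (first significant figure)
Violet → 7 (second significant figure)
Red → ×10^2 multiplier
Gold → ±5% tolerance
67 × 100 = 6700 Ω
Largest = 6700 × (1 + 5/100) = 7035 Ω.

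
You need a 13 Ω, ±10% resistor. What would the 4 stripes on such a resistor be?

brown, orange, black, silver

13 Ω = 13 × 10^0.
1 → brown
3 → orange
Multiplier 10^0 → black.
±10% tolerance → silver.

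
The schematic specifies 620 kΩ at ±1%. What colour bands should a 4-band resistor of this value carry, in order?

620000 Ω = 62 × 10^4.
6 → blue
2 → red
Multiplier 10^4 → yellow.
±1% tolerance → brown.

blue, red, yellow, brown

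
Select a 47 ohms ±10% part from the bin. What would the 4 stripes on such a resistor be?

yellow, violet, black, silver

47 Ω = 47 × 10^0.
4 → yellow
7 → violet
Multiplier 10^0 → black.
±10% tolerance → silver.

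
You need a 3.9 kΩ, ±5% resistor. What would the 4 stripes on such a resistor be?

3900 Ω = 39 × 10^2.
3 → orange
9 → white
Multiplier 10^2 → red.
±5% tolerance → gold.

orange, white, red, gold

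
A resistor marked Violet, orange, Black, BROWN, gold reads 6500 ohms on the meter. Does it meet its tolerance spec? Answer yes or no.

Violet → 7 (first significant figure)
Orange → 3 (second significant figure)
Black → 0 (third significant figure)
Brown → ×10 multiplier
Gold → ±5% tolerance
730 × 10 = 7300 Ω
Allowed range: 6935 Ω to 7665 Ω.
6500 ohms lies outside that range.

no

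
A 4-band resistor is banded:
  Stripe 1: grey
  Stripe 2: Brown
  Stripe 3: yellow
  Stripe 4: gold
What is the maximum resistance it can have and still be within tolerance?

850500 Ω

Grey → 8 (first significant figure)
Brown → 1 (second significant figure)
Yellow → ×10^4 multiplier
Gold → ±5% tolerance
81 × 10000 = 810000 Ω
Maximum = 810000 × (1 + 5/100) = 850500 Ω.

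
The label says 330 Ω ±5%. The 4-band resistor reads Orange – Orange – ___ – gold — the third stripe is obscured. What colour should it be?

brown

330 Ω = 33 × 10^1.
The third band is the multiplier, 10^1, which is brown.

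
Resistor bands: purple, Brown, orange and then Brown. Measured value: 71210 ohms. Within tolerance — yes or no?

Violet → 7 (first significant figure)
Brown → 1 (second significant figure)
Orange → ×10^3 multiplier
Brown → ±1% tolerance
71 × 1000 = 71000 Ω
Allowed range: 70290 Ω to 71710 Ω.
71210 ohms lies inside that range.

yes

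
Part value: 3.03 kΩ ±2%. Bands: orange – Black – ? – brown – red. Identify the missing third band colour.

orange

3030 Ω = 303 × 10^1.
The third band gives digit 3 of the significand, and 3 is orange.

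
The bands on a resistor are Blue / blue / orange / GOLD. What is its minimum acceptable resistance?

62700 Ω

Blue → 6 (first significant figure)
Blue → 6 (second significant figure)
Orange → ×10^3 multiplier
Gold → ±5% tolerance
66 × 1000 = 66000 Ω
Minimum = 66000 × (1 − 5/100) = 62700 Ω.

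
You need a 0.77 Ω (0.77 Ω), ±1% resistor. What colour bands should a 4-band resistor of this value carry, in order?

0.77 Ω = 77 × 10^-2.
7 → violet
7 → violet
Multiplier 10^-2 → silver.
±1% tolerance → brown.

violet, violet, silver, brown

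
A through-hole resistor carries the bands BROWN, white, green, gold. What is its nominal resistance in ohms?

1900000 Ω

Brown → 1 (first significant figure)
White → 9 (second significant figure)
Green → ×10^5 multiplier
19 × 100000 = 1900000 Ω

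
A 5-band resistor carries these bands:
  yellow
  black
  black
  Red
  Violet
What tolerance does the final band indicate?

The last band, violet, is the tolerance band.
Violet corresponds to ±0.1%.

±0.1%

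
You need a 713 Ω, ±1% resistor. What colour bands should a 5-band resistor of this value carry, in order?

violet, brown, orange, black, brown

713 Ω = 713 × 10^0.
7 → violet
1 → brown
3 → orange
Multiplier 10^0 → black.
±1% tolerance → brown.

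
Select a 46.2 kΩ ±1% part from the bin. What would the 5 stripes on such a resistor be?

yellow, blue, red, red, brown

46200 Ω = 462 × 10^2.
4 → yellow
6 → blue
2 → red
Multiplier 10^2 → red.
±1% tolerance → brown.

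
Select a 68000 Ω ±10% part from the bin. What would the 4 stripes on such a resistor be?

blue, grey, orange, silver

68000 Ω = 68 × 10^3.
6 → blue
8 → grey
Multiplier 10^3 → orange.
±10% tolerance → silver.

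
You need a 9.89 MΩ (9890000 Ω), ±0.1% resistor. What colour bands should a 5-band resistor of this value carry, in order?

9890000 Ω = 989 × 10^4.
9 → white
8 → grey
9 → white
Multiplier 10^4 → yellow.
±0.1% tolerance → violet.

white, grey, white, yellow, violet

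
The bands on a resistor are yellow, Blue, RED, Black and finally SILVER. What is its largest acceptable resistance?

508.2 Ω

Yellow → 4 (first significant figure)
Blue → 6 (second significant figure)
Red → 2 (third significant figure)
Black → ×1 multiplier
Silver → ±10% tolerance
462 × 1 = 462 Ω
Largest = 462 × (1 + 10/100) = 508.2 Ω.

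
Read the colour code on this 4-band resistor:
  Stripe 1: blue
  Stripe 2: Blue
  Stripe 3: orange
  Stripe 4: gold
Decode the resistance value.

Blue → 6 (first significant figure)
Blue → 6 (second significant figure)
Orange → ×10^3 multiplier
66 × 1000 = 66000 Ω

66000 Ω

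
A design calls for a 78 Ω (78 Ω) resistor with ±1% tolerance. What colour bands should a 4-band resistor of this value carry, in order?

violet, grey, black, brown

78 Ω = 78 × 10^0.
7 → violet
8 → grey
Multiplier 10^0 → black.
±1% tolerance → brown.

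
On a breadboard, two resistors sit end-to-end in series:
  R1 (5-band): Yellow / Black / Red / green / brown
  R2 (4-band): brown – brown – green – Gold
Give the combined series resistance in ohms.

41300000 Ω

R1: yellow, black, red → 402; green ×10^5 → 40200000 Ω.
R2: brown, brown → 11; green ×10^5 → 1100000 Ω.
Series: 40200000 + 1100000 = 41300000 Ω.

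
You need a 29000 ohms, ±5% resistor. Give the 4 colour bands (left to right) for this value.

red, white, orange, gold

29000 Ω = 29 × 10^3.
2 → red
9 → white
Multiplier 10^3 → orange.
±5% tolerance → gold.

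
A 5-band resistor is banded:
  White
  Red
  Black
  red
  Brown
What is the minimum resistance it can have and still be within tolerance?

91080 Ω

White → 9 (first significant figure)
Red → 2 (second significant figure)
Black → 0 (third significant figure)
Red → ×10^2 multiplier
Brown → ±1% tolerance
920 × 100 = 92000 Ω
Minimum = 92000 × (1 − 1/100) = 91080 Ω.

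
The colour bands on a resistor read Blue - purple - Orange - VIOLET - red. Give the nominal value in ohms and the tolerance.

6730000000 Ω ±2%

Blue → 6 (first significant figure)
Violet → 7 (second significant figure)
Orange → 3 (third significant figure)
Violet → ×10^7 multiplier
Red → ±2% tolerance
673 × 10000000 = 6730000000 Ω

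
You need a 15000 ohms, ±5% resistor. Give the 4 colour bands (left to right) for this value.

brown, green, orange, gold

15000 Ω = 15 × 10^3.
1 → brown
5 → green
Multiplier 10^3 → orange.
±5% tolerance → gold.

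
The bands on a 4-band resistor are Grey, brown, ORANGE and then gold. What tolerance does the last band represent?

The last band, gold, is the tolerance band.
Gold corresponds to ±5%.

±5%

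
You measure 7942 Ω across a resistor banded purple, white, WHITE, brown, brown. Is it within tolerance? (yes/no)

yes

Violet → 7 (first significant figure)
White → 9 (second significant figure)
White → 9 (third significant figure)
Brown → ×10 multiplier
Brown → ±1% tolerance
799 × 10 = 7990 Ω
Allowed range: 7910.1 Ω to 8069.9 Ω.
7942 Ω lies inside that range.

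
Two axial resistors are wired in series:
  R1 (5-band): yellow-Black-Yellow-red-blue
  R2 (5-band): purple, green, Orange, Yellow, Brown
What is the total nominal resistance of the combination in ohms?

7570400 Ω

R1: yellow, black, yellow → 404; red ×10^2 → 40400 Ω.
R2: violet, green, orange → 753; yellow ×10^4 → 7530000 Ω.
Series: 40400 + 7530000 = 7570400 Ω.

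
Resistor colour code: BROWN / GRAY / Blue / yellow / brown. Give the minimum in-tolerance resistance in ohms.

Brown → 1 (first significant figure)
Grey → 8 (second significant figure)
Blue → 6 (third significant figure)
Yellow → ×10^4 multiplier
Brown → ±1% tolerance
186 × 10000 = 1860000 Ω
Minimum = 1860000 × (1 − 1/100) = 1841400 Ω.

1841400 Ω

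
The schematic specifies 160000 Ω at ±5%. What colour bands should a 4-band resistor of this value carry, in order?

160000 Ω = 16 × 10^4.
1 → brown
6 → blue
Multiplier 10^4 → yellow.
±5% tolerance → gold.

brown, blue, yellow, gold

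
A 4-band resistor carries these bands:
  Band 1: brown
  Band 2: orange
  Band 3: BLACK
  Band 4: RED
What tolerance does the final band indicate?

±2%

The last band, red, is the tolerance band.
Red corresponds to ±2%.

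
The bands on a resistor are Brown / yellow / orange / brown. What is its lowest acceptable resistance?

Brown → 1 (first significant figure)
Yellow → 4 (second significant figure)
Orange → ×10^3 multiplier
Brown → ±1% tolerance
14 × 1000 = 14000 Ω
Lowest = 14000 × (1 − 1/100) = 13860 Ω.

13860 Ω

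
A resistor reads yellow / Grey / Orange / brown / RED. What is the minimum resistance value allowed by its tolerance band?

4733.4 Ω

Yellow → 4 (first significant figure)
Grey → 8 (second significant figure)
Orange → 3 (third significant figure)
Brown → ×10 multiplier
Red → ±2% tolerance
483 × 10 = 4830 Ω
Minimum = 4830 × (1 − 2/100) = 4733.4 Ω.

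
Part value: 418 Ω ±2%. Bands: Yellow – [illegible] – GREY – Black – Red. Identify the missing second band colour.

418 Ω = 418 × 10^0.
The second band gives digit 1 of the significand, and 1 is brown.

brown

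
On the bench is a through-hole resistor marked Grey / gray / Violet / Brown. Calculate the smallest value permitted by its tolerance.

871200000 Ω

Grey → 8 (first significant figure)
Grey → 8 (second significant figure)
Violet → ×10^7 multiplier
Brown → ±1% tolerance
88 × 10000000 = 880000000 Ω
Smallest = 880000000 × (1 − 1/100) = 871200000 Ω.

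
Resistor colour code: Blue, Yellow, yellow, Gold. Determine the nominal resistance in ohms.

640000 Ω

Blue → 6 (first significant figure)
Yellow → 4 (second significant figure)
Yellow → ×10^4 multiplier
64 × 10000 = 640000 Ω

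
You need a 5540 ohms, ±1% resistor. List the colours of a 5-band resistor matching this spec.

5540 Ω = 554 × 10^1.
5 → green
5 → green
4 → yellow
Multiplier 10^1 → brown.
±1% tolerance → brown.

green, green, yellow, brown, brown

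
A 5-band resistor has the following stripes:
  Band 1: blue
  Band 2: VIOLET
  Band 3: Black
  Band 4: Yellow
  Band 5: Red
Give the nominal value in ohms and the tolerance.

6700000 Ω ±2%

Blue → 6 (first significant figure)
Violet → 7 (second significant figure)
Black → 0 (third significant figure)
Yellow → ×10^4 multiplier
Red → ±2% tolerance
670 × 10000 = 6700000 Ω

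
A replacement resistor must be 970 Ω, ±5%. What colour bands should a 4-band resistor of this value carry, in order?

970 Ω = 97 × 10^1.
9 → white
7 → violet
Multiplier 10^1 → brown.
±5% tolerance → gold.

white, violet, brown, gold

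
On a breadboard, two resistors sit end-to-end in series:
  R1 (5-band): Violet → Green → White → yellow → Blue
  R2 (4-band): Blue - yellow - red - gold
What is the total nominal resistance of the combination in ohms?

R1: violet, green, white → 759; yellow ×10^4 → 7590000 Ω.
R2: blue, yellow → 64; red ×10^2 → 6400 Ω.
Series: 7590000 + 6400 = 7596400 Ω.

7596400 Ω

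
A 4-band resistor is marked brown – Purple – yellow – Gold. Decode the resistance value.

Brown → 1 (first significant figure)
Violet → 7 (second significant figure)
Yellow → ×10^4 multiplier
17 × 10000 = 170000 Ω

170000 Ω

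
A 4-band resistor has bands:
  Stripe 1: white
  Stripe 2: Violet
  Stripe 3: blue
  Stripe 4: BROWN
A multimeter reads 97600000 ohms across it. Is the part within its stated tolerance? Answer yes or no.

yes

White → 9 (first significant figure)
Violet → 7 (second significant figure)
Blue → ×10^6 multiplier
Brown → ±1% tolerance
97 × 1000000 = 97000000 Ω
Allowed range: 96030000 Ω to 97970000 Ω.
97600000 ohms lies inside that range.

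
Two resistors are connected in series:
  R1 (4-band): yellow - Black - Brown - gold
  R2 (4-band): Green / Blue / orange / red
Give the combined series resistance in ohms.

R1: yellow, black → 40; brown ×10 → 400 Ω.
R2: green, blue → 56; orange ×10^3 → 56000 Ω.
Series: 400 + 56000 = 56400 Ω.

56400 Ω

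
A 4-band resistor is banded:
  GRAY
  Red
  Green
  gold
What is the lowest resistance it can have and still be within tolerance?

Grey → 8 (first significant figure)
Red → 2 (second significant figure)
Green → ×10^5 multiplier
Gold → ±5% tolerance
82 × 100000 = 8200000 Ω
Lowest = 8200000 × (1 − 5/100) = 7790000 Ω.

7790000 Ω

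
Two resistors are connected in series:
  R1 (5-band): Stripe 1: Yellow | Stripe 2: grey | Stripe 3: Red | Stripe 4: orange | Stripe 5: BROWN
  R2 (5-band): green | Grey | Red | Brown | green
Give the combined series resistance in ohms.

R1: yellow, grey, red → 482; orange ×10^3 → 482000 Ω.
R2: green, grey, red → 582; brown ×10 → 5820 Ω.
Series: 482000 + 5820 = 487820 Ω.

487820 Ω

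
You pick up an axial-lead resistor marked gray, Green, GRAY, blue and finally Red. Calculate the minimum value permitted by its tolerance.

840840000 Ω

Grey → 8 (first significant figure)
Green → 5 (second significant figure)
Grey → 8 (third significant figure)
Blue → ×10^6 multiplier
Red → ±2% tolerance
858 × 1000000 = 858000000 Ω
Minimum = 858000000 × (1 − 2/100) = 840840000 Ω.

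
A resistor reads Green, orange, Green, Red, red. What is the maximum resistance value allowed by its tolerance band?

54570 Ω

Green → 5 (first significant figure)
Orange → 3 (second significant figure)
Green → 5 (third significant figure)
Red → ×10^2 multiplier
Red → ±2% tolerance
535 × 100 = 53500 Ω
Maximum = 53500 × (1 + 2/100) = 54570 Ω.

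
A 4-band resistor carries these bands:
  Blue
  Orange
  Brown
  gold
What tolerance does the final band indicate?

The last band, gold, is the tolerance band.
Gold corresponds to ±5%.

±5%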